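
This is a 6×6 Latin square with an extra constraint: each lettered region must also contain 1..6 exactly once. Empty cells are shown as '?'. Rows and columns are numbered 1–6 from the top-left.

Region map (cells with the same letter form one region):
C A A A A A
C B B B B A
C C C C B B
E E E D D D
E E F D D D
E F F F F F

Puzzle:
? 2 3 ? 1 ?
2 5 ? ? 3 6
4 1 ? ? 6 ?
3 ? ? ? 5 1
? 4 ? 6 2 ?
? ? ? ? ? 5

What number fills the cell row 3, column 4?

row 1, column 6 = 4: row 1 has {1,2,3}; col 6 has {1,5,6}; region has {1,2,3,6} → only 4 remains.
row 3, column 3 = 5: row 3 has {1,4,6}; col 3 has {3}; region has {1,2,4} → only 5 remains.
row 3, column 4 = 3: row 3 has {1,4,5,6}; col 4 has {6}; region has {1,2,4,5} → only 3 remains.

3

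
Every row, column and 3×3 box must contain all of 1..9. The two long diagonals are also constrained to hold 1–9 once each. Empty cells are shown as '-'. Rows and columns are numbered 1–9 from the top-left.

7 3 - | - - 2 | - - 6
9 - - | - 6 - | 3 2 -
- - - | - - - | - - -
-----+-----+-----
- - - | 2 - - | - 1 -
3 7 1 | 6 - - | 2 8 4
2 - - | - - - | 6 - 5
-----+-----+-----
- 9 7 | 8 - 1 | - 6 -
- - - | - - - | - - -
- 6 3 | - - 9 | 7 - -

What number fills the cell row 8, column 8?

3

row 4, column 7 = 9: row 4 has {1,2}; col 7 has {2,3,6,7}; box has {1,2,4,5,6,8} → only 9 remains.
row 5, column 6 = 5: row 5 has {1,2,3,4,6,7,8}; col 6 has {1,2,9}; box has {2,6} → only 5 remains.
row 5, column 5 = 9: row 5 has {1,2,3,4,5,6,7,8}; col 5 has {6}; box has {2,5,6}; main diagonal has {2,7}; anti-diagonal has {2,6,7} → only 9 remains.
row 3, column 2 = 2: in row 3, 2 can only go here (every other open cell in that row sees a 2).
row 6, column 3 = 9: in row 6, 9 can only go here (every other open cell in that row sees a 9).
row 8, column 6 = 6: in row 8, 6 can only go here (every other open cell in that row sees a 6).
row 8, column 9 = 9: in row 8, 9 can only go here (every other open cell in that row sees a 9).
row 9, column 5 = 2: in row 9, 2 can only go here (every other open cell in that row sees a 2).
row 7, column 9 = 2: in row 7, 2 can only go here (every other open cell in that row sees a 2).
row 7, column 5 = 3: in row 7, 3 can only go here (every other open cell in that row sees a 3).
row 8, column 3 = 2: in row 8, 2 can only go here (every other open cell in that row sees a 2).
row 8, column 8 = 3: in row 8, 3 can only go here (every other open cell in that row sees a 3).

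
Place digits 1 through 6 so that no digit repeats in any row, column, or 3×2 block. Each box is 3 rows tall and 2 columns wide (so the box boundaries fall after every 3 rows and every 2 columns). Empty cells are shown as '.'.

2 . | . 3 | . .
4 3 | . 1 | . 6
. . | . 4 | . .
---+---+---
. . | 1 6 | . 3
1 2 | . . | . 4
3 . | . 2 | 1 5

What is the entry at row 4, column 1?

5

row 1, column 6 = 1: row 1 has {2,3}; col 6 has {3,4,5,6}; box has {6} → only 1 remains.
row 3, column 6 = 2: row 3 has {4}; col 6 has {1,3,4,5,6}; box has {1,6} → only 2 remains.
row 4, column 1 = 5: row 4 has {1,3,6}; col 1 has {1,2,3,4}; box has {1,2,3} → only 5 remains.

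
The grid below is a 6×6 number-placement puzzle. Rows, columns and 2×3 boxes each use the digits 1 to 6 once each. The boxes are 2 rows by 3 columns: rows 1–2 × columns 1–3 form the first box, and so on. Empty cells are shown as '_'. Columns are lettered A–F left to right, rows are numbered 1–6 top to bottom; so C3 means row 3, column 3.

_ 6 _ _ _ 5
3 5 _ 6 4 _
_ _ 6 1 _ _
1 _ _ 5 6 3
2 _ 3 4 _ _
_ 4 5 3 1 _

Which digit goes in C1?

A1 = 4 (sole candidate).
D1 = 2 (sole candidate).
E1 = 3 (sole candidate).
F2 = 1 (sole candidate).
A3 = 5 (sole candidate).
E3 = 2 (sole candidate).
F3 = 4 (sole candidate).
B4 = 2 (sole candidate).
C4 = 4 (sole candidate).
B5 = 1 (sole candidate).
E5 = 5 (sole candidate).
F5 = 6 (sole candidate).
A6 = 6 (sole candidate).
F6 = 2 (sole candidate).
C1 = 1: row 1 has {2,3,4,5,6}; col 3 has {3,4,5,6}; box has {3,4,5,6} → only 1 remains.

1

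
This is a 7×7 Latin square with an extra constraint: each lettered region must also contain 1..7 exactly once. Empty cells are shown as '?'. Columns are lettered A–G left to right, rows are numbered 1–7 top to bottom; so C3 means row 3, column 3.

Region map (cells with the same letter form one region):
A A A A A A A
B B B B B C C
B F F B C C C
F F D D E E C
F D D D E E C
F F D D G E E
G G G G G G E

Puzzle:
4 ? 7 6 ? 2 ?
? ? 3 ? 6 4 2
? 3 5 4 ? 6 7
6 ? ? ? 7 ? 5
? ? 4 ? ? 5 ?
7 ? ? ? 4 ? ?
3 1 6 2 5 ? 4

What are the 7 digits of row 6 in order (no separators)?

B1 = 5: row 1 has {2,4,6,7}; col 2 has {1,3}; region has {2,4,6,7} → only 5 remains.
B2 = 7: row 2 has {2,3,4,6}; col 2 has {1,3,5}; region has {3,4,6} → only 7 remains.
E3 = 1: row 3 has {3,4,5,6,7}; col 5 has {4,5,6,7}; region has {2,4,5,6,7} → only 1 remains.
G5 = 3: row 5 has {4,5}; col 7 has {2,4,5,7}; region has {1,2,4,5,6,7} → only 3 remains.
B6 = 2: row 6 has {4,7}; col 2 has {1,3,5,7}; region has {3,5,6,7} → only 2 remains.
C6 = 1: row 6 has {2,4,7}; col 3 has {3,4,5,6,7}; region has {4} → only 1 remains.
F6 = 3: row 6 has {1,2,4,7}; col 6 has {2,4,5,6}; region has {4,5,7} → only 3 remains.
G6 = 6: row 6 has {1,2,3,4,7}; col 7 has {2,3,4,5,7}; region has {3,4,5,7} → only 6 remains.
F7 = 7: row 7 has {1,2,3,4,5,6}; col 6 has {2,3,4,5,6}; region has {1,2,3,4,5,6} → only 7 remains.
E1 = 3: row 1 has {2,4,5,6,7}; col 5 has {1,4,5,6,7}; region has {2,4,5,6,7} → only 3 remains.
G1 = 1: row 1 has {2,3,4,5,6,7}; col 7 has {2,3,4,5,6,7}; region has {2,3,4,5,6,7} → only 1 remains.
A3 = 2: row 3 has {1,3,4,5,6,7}; col 1 has {3,4,6,7}; region has {3,4,6,7} → only 2 remains.
B4 = 4: row 4 has {5,6,7}; col 2 has {1,2,3,5,7}; region has {2,3,5,6,7} → only 4 remains.
C4 = 2: row 4 has {4,5,6,7}; col 3 has {1,3,4,5,6,7}; region has {1,4} → only 2 remains.
D4 = 3: row 4 has {2,4,5,6,7}; col 4 has {2,4,6}; region has {1,2,4} → only 3 remains.
F4 = 1: row 4 has {2,3,4,5,6,7}; col 6 has {2,3,4,5,6,7}; region has {3,4,5,6,7} → only 1 remains.
A5 = 1: row 5 has {3,4,5}; col 1 has {2,3,4,6,7}; region has {2,3,4,5,6,7} → only 1 remains.
B5 = 6: row 5 has {1,3,4,5}; col 2 has {1,2,3,4,5,7}; region has {1,2,3,4} → only 6 remains.
D5 = 7: row 5 has {1,3,4,5,6}; col 4 has {2,3,4,6}; region has {1,2,3,4,6} → only 7 remains.
E5 = 2: row 5 has {1,3,4,5,6,7}; col 5 has {1,3,4,5,6,7}; region has {1,3,4,5,6,7} → only 2 remains.
D6 = 5: row 6 has {1,2,3,4,6,7}; col 4 has {2,3,4,6,7}; region has {1,2,3,4,6,7} → only 5 remains.

7215436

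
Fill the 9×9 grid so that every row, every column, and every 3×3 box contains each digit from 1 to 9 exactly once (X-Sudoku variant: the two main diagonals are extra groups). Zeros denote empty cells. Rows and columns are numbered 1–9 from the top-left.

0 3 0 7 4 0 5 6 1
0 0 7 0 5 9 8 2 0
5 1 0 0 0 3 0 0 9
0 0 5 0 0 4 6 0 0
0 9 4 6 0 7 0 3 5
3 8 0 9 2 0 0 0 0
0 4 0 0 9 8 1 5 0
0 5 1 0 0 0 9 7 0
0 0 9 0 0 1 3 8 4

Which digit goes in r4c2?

7

r1c6 = 2 (sole candidate).
r2c2 = 6 (sole candidate).
r2c4 = 1 (sole candidate).
r2c9 = 3 (sole candidate).
r3c4 = 8 (sole candidate).
r3c5 = 6 (sole candidate).
r3c7 = 7 (sole candidate).
r3c8 = 4 (sole candidate).
r4c4 = 3 (sole candidate).
r5c5 = 8 (sole candidate).
r5c7 = 2 (sole candidate).
r6c3 = 6 (sole candidate).
r6c6 = 5 (sole candidate).
r6c7 = 4 (sole candidate).
r6c8 = 1 (sole candidate).
r6c9 = 7 (sole candidate).
r7c3 = 3 (sole candidate).
r7c4 = 2 (sole candidate).
r7c9 = 6 (sole candidate).
r8c4 = 4 (sole candidate).
r8c5 = 3 (sole candidate).
r8c6 = 6 (sole candidate).
r8c9 = 2 (sole candidate).
r9c1 = 6 (sole candidate).
r9c4 = 5 (sole candidate).
r9c5 = 7 (sole candidate).
r1c1 = 9 (sole candidate).
r1c3 = 8 (sole candidate).
r2c1 = 4 (sole candidate).
r3c3 = 2 (sole candidate).
r4c5 = 1 (sole candidate).
r4c8 = 9 (sole candidate).
r4c9 = 8 (sole candidate).
r5c1 = 1 (sole candidate).
r7c1 = 7 (sole candidate).
r8c1 = 8 (sole candidate).
r9c2 = 2 (sole candidate).
r4c1 = 2 (sole candidate).
r4c2 = 7: row 4 has {1,2,3,4,5,6,8,9}; col 2 has {1,2,3,4,5,6,8,9}; box has {1,2,3,4,5,6,8,9} → only 7 remains.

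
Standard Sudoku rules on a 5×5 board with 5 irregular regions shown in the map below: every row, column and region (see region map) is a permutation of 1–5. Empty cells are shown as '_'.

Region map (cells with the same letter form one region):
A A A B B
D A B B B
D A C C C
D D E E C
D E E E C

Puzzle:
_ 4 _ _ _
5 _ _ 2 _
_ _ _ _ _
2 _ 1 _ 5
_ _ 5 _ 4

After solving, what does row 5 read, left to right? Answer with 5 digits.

12534

r4c2 = 3: row 4 has {1,2,5}; col 2 has {4}; region has {2,5} → only 3 remains.
r4c4 = 4: row 4 has {1,2,3,5}; col 4 has {2}; region has {1,5} → only 4 remains.
r5c1 = 1: row 5 has {4,5}; col 1 has {2,5}; region has {2,3,5} → only 1 remains.
r5c2 = 2: row 5 has {1,4,5}; col 2 has {3,4}; region has {1,4,5} → only 2 remains.
r5c4 = 3: row 5 has {1,2,4,5}; col 4 has {2,4}; region has {1,2,4,5} → only 3 remains.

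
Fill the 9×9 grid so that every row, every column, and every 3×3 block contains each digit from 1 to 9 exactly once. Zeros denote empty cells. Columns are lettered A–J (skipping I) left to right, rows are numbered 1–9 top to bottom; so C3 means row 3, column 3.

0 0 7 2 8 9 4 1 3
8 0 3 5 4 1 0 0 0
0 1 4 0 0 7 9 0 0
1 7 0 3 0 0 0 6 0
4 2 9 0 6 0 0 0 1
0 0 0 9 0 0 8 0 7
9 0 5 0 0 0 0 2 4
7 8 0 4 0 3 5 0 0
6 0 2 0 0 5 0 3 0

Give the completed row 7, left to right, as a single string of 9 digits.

935876124

A1 = 5: row 1 has {1,2,3,4,7,8,9}; col 1 has {1,4,6,7,8,9}; box has {1,3,4,7,8} → only 5 remains.
B1 = 6: row 1 has {1,2,3,4,5,7,8,9}; col 2 has {1,2,7,8}; box has {1,3,4,5,7,8} → only 6 remains.
B2 = 9: row 2 has {1,3,4,5,8}; col 2 has {1,2,6,7,8}; box has {1,3,4,5,6,7,8} → only 9 remains.
H2 = 7: row 2 has {1,3,4,5,8,9}; col 8 has {1,2,3,6}; box has {1,3,4,9} → only 7 remains.
A3 = 2: row 3 has {1,4,7,9}; col 1 has {1,4,5,6,7,8,9}; box has {1,3,4,5,6,7,8,9} → only 2 remains.
D3 = 6: row 3 has {1,2,4,7,9}; col 4 has {2,3,4,5,9}; box has {1,2,4,5,7,8,9} → only 6 remains.
E3 = 3: row 3 has {1,2,4,6,7,9}; col 5 has {4,6,8}; box has {1,2,4,5,6,7,8,9} → only 3 remains.
C4 = 8: row 4 has {1,3,6,7}; col 3 has {2,3,4,5,7,9}; box has {1,2,4,7,9} → only 8 remains.
G4 = 2: row 4 has {1,3,6,7,8}; col 7 has {4,5,8,9}; box has {1,6,7,8} → only 2 remains.
F5 = 8: row 5 has {1,2,4,6,9}; col 6 has {1,3,5,7,9}; box has {3,6,9} → only 8 remains.
G5 = 3: row 5 has {1,2,4,6,8,9}; col 7 has {2,4,5,8,9}; box has {1,2,6,7,8} → only 3 remains.
H5 = 5: row 5 has {1,2,3,4,6,8,9}; col 8 has {1,2,3,6,7}; box has {1,2,3,6,7,8} → only 5 remains.
A6 = 3: row 6 has {7,8,9}; col 1 has {1,2,4,5,6,7,8,9}; box has {1,2,4,7,8,9} → only 3 remains.
B6 = 5: row 6 has {3,7,8,9}; col 2 has {1,2,6,7,8,9}; box has {1,2,3,4,7,8,9} → only 5 remains.
C6 = 6: row 6 has {3,5,7,8,9}; col 3 has {2,3,4,5,7,8,9}; box has {1,2,3,4,5,7,8,9} → only 6 remains.
H6 = 4: row 6 has {3,5,6,7,8,9}; col 8 has {1,2,3,5,6,7}; box has {1,2,3,5,6,7,8} → only 4 remains.
B7 = 3: row 7 has {2,4,5,9}; col 2 has {1,2,5,6,7,8,9}; box has {2,5,6,7,8,9} → only 3 remains.
F7 = 6: row 7 has {2,3,4,5,9}; col 6 has {1,3,5,7,8,9}; box has {3,4,5} → only 6 remains.
C8 = 1: row 8 has {3,4,5,7,8}; col 3 has {2,3,4,5,6,7,8,9}; box has {2,3,5,6,7,8,9} → only 1 remains.
H8 = 9: row 8 has {1,3,4,5,7,8}; col 8 has {1,2,3,4,5,6,7}; box has {2,3,4,5} → only 9 remains.
J8 = 6: row 8 has {1,3,4,5,7,8,9}; col 9 has {1,3,4,7}; box has {2,3,4,5,9} → only 6 remains.
B9 = 4: row 9 has {2,3,5,6}; col 2 has {1,2,3,5,6,7,8,9}; box has {1,2,3,5,6,7,8,9} → only 4 remains.
J9 = 8: row 9 has {2,3,4,5,6}; col 9 has {1,3,4,6,7}; box has {2,3,4,5,6,9} → only 8 remains.
G2 = 6: row 2 has {1,3,4,5,7,8,9}; col 7 has {2,3,4,5,8,9}; box has {1,3,4,7,9} → only 6 remains.
J2 = 2: row 2 has {1,3,4,5,6,7,8,9}; col 9 has {1,3,4,6,7,8}; box has {1,3,4,6,7,9} → only 2 remains.
H3 = 8: row 3 has {1,2,3,4,6,7,9}; col 8 has {1,2,3,4,5,6,7,9}; box has {1,2,3,4,6,7,9} → only 8 remains.
J3 = 5: row 3 has {1,2,3,4,6,7,8,9}; col 9 has {1,2,3,4,6,7,8}; box has {1,2,3,4,6,7,8,9} → only 5 remains.
E4 = 5: row 4 has {1,2,3,6,7,8}; col 5 has {3,4,6,8}; box has {3,6,8,9} → only 5 remains.
F4 = 4: row 4 has {1,2,3,5,6,7,8}; col 6 has {1,3,5,6,7,8,9}; box has {3,5,6,8,9} → only 4 remains.
J4 = 9: row 4 has {1,2,3,4,5,6,7,8}; col 9 has {1,2,3,4,5,6,7,8}; box has {1,2,3,4,5,6,7,8} → only 9 remains.
D5 = 7: row 5 has {1,2,3,4,5,6,8,9}; col 4 has {2,3,4,5,6,9}; box has {3,4,5,6,8,9} → only 7 remains.
F6 = 2: row 6 has {3,4,5,6,7,8,9}; col 6 has {1,3,4,5,6,7,8,9}; box has {3,4,5,6,7,8,9} → only 2 remains.
E8 = 2: row 8 has {1,3,4,5,6,7,8,9}; col 5 has {3,4,5,6,8}; box has {3,4,5,6} → only 2 remains.
D9 = 1: row 9 has {2,3,4,5,6,8}; col 4 has {2,3,4,5,6,7,9}; box has {2,3,4,5,6} → only 1 remains.
G9 = 7: row 9 has {1,2,3,4,5,6,8}; col 7 has {2,3,4,5,6,8,9}; box has {2,3,4,5,6,8,9} → only 7 remains.
E6 = 1: row 6 has {2,3,4,5,6,7,8,9}; col 5 has {2,3,4,5,6,8}; box has {2,3,4,5,6,7,8,9} → only 1 remains.
D7 = 8: row 7 has {2,3,4,5,6,9}; col 4 has {1,2,3,4,5,6,7,9}; box has {1,2,3,4,5,6} → only 8 remains.
E7 = 7: row 7 has {2,3,4,5,6,8,9}; col 5 has {1,2,3,4,5,6,8}; box has {1,2,3,4,5,6,8} → only 7 remains.
G7 = 1: row 7 has {2,3,4,5,6,7,8,9}; col 7 has {2,3,4,5,6,7,8,9}; box has {2,3,4,5,6,7,8,9} → only 1 remains.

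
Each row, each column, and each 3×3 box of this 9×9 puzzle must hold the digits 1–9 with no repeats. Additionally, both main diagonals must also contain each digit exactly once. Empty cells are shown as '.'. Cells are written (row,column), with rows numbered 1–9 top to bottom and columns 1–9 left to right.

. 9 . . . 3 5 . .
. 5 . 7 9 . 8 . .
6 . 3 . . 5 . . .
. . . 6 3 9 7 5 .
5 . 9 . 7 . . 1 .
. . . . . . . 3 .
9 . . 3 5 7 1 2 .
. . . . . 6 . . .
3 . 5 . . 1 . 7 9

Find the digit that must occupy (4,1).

(1,3) = 7: in row 1, 7 can only go here (every other open cell in that row sees a 7).
(2,9) = 3: in row 2, 3 can only go here (every other open cell in that row sees a 3).
(2,8) = 6: in row 2, 6 can only go here (every other open cell in that row sees a 6).
(1,8) = 4: row 1 has {3,5,7,9}; col 8 has {1,2,3,5,6,7}; box has {3,5,6,8} → only 4 remains.
(3,7) = 2: row 3 has {3,5,6}; col 7 has {1,5,7,8}; box has {3,4,5,6,8}; anti-diagonal has {3,6,7,9} → only 2 remains.
(3,8) = 9: row 3 has {2,3,5,6}; col 8 has {1,2,3,4,5,6,7}; box has {2,3,4,5,6,8} → only 9 remains.
(8,8) = 8: row 8 has {6}; col 8 has {1,2,3,4,5,6,7,9}; box has {1,2,7,9}; main diagonal has {1,3,5,6,7,9} → only 8 remains.
(1,1) = 2: row 1 has {3,4,5,7,9}; col 1 has {3,5,6,9}; box has {3,5,6,7,9}; main diagonal has {1,3,5,6,7,8,9} → only 2 remains.
(1,9) = 1: row 1 has {2,3,4,5,7,9}; col 9 has {3,9}; box has {2,3,4,5,6,8,9}; anti-diagonal has {2,3,6,7,9} → only 1 remains.
(3,9) = 7: row 3 has {2,3,5,6,9}; col 9 has {1,3,9}; box has {1,2,3,4,5,6,8,9} → only 7 remains.
(6,6) = 4: row 6 has {3}; col 6 has {1,3,5,6,7,9}; box has {3,6,7,9}; main diagonal has {1,2,3,5,6,7,8,9} → only 4 remains.
(8,2) = 4: row 8 has {6,8}; col 2 has {5,9}; box has {3,5,9}; anti-diagonal has {1,2,3,6,7,9} → only 4 remains.
(8,5) = 2: row 8 has {4,6,8}; col 5 has {3,5,7,9}; box has {1,3,5,6,7} → only 2 remains.
(8,7) = 3: row 8 has {2,4,6,8}; col 7 has {1,2,5,7,8}; box has {1,2,7,8,9} → only 3 remains.
(8,9) = 5: row 8 has {2,3,4,6,8}; col 9 has {1,3,7,9}; box has {1,2,3,7,8,9} → only 5 remains.
(1,4) = 8: row 1 has {1,2,3,4,5,7,9}; col 4 has {3,6,7}; box has {3,5,7,9} → only 8 remains.
(1,5) = 6: row 1 has {1,2,3,4,5,7,8,9}; col 5 has {2,3,5,7,9}; box has {3,5,7,8,9} → only 6 remains.
(2,6) = 2: row 2 has {3,5,6,7,8,9}; col 6 has {1,3,4,5,6,7,9}; box has {3,5,6,7,8,9} → only 2 remains.
(5,4) = 2: row 5 has {1,5,7,9}; col 4 has {3,6,7,8}; box has {3,4,6,7,9} → only 2 remains.
(5,6) = 8: row 5 has {1,2,5,7,9}; col 6 has {1,2,3,4,5,6,7,9}; box has {2,3,4,6,7,9} → only 8 remains.
(6,4) = 5: row 6 has {3,4}; col 4 has {2,3,6,7,8}; box has {2,3,4,6,7,8,9}; anti-diagonal has {1,2,3,4,6,7,9} → only 5 remains.
(6,5) = 1: row 6 has {3,4,5}; col 5 has {2,3,5,6,7,9}; box has {2,3,4,5,6,7,8,9} → only 1 remains.
(7,3) = 8: row 7 has {1,2,3,5,7,9}; col 3 has {3,5,7,9}; box has {3,4,5,9}; anti-diagonal has {1,2,3,4,5,6,7,9} → only 8 remains.
(8,3) = 1: row 8 has {2,3,4,5,6,8}; col 3 has {3,5,7,8,9}; box has {3,4,5,8,9} → only 1 remains.
(8,4) = 9: row 8 has {1,2,3,4,5,6,8}; col 4 has {2,3,5,6,7,8}; box has {1,2,3,5,6,7} → only 9 remains.
(9,4) = 4: row 9 has {1,3,5,7,9}; col 4 has {2,3,5,6,7,8,9}; box has {1,2,3,5,6,7,9} → only 4 remains.
(9,5) = 8: row 9 has {1,3,4,5,7,9}; col 5 has {1,2,3,5,6,7,9}; box has {1,2,3,4,5,6,7,9} → only 8 remains.
(9,7) = 6: row 9 has {1,3,4,5,7,8,9}; col 7 has {1,2,3,5,7,8}; box has {1,2,3,5,7,8,9} → only 6 remains.
(2,3) = 4: row 2 has {2,3,5,6,7,8,9}; col 3 has {1,3,5,7,8,9}; box has {2,3,5,6,7,9} → only 4 remains.
(3,4) = 1: row 3 has {2,3,5,6,7,9}; col 4 has {2,3,4,5,6,7,8,9}; box has {2,3,5,6,7,8,9} → only 1 remains.
(3,5) = 4: row 3 has {1,2,3,5,6,7,9}; col 5 has {1,2,3,5,6,7,8,9}; box has {1,2,3,5,6,7,8,9} → only 4 remains.
(4,3) = 2: row 4 has {3,5,6,7,9}; col 3 has {1,3,4,5,7,8,9}; box has {5,9} → only 2 remains.
(5,7) = 4: row 5 has {1,2,5,7,8,9}; col 7 has {1,2,3,5,6,7,8}; box has {1,3,5,7} → only 4 remains.
(5,9) = 6: row 5 has {1,2,4,5,7,8,9}; col 9 has {1,3,5,7,9}; box has {1,3,4,5,7} → only 6 remains.
(6,3) = 6: row 6 has {1,3,4,5}; col 3 has {1,2,3,4,5,7,8,9}; box has {2,5,9} → only 6 remains.
(6,7) = 9: row 6 has {1,3,4,5,6}; col 7 has {1,2,3,4,5,6,7,8}; box has {1,3,4,5,6,7} → only 9 remains.
(7,2) = 6: row 7 has {1,2,3,5,7,8,9}; col 2 has {4,5,9}; box has {1,3,4,5,8,9} → only 6 remains.
(7,9) = 4: row 7 has {1,2,3,5,6,7,8,9}; col 9 has {1,3,5,6,7,9}; box has {1,2,3,5,6,7,8,9} → only 4 remains.
(8,1) = 7: row 8 has {1,2,3,4,5,6,8,9}; col 1 has {2,3,5,6,9}; box has {1,3,4,5,6,8,9} → only 7 remains.
(9,2) = 2: row 9 has {1,3,4,5,6,7,8,9}; col 2 has {4,5,6,9}; box has {1,3,4,5,6,7,8,9} → only 2 remains.
(2,1) = 1: row 2 has {2,3,4,5,6,7,8,9}; col 1 has {2,3,5,6,7,9}; box has {2,3,4,5,6,7,9} → only 1 remains.
(3,2) = 8: row 3 has {1,2,3,4,5,6,7,9}; col 2 has {2,4,5,6,9}; box has {1,2,3,4,5,6,7,9} → only 8 remains.
(4,2) = 1: row 4 has {2,3,5,6,7,9}; col 2 has {2,4,5,6,8,9}; box has {2,5,6,9} → only 1 remains.
(4,9) = 8: row 4 has {1,2,3,5,6,7,9}; col 9 has {1,3,4,5,6,7,9}; box has {1,3,4,5,6,7,9} → only 8 remains.
(5,2) = 3: row 5 has {1,2,4,5,6,7,8,9}; col 2 has {1,2,4,5,6,8,9}; box has {1,2,5,6,9} → only 3 remains.
(6,1) = 8: row 6 has {1,3,4,5,6,9}; col 1 has {1,2,3,5,6,7,9}; box has {1,2,3,5,6,9} → only 8 remains.
(6,2) = 7: row 6 has {1,3,4,5,6,8,9}; col 2 has {1,2,3,4,5,6,8,9}; box has {1,2,3,5,6,8,9} → only 7 remains.
(6,9) = 2: row 6 has {1,3,4,5,6,7,8,9}; col 9 has {1,3,4,5,6,7,8,9}; box has {1,3,4,5,6,7,8,9} → only 2 remains.
(4,1) = 4: row 4 has {1,2,3,5,6,7,8,9}; col 1 has {1,2,3,5,6,7,8,9}; box has {1,2,3,5,6,7,8,9} → only 4 remains.

4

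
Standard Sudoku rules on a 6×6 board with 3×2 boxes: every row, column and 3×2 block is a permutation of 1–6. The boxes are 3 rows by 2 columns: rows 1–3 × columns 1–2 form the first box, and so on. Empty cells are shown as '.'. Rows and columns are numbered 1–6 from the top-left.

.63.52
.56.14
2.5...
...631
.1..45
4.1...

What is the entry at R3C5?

6

R1C1 = 1 (sole candidate).
R1C4 = 4 (sole candidate).
R2C1 = 3 (sole candidate).
R2C4 = 2 (sole candidate).
R3C2 = 4 (sole candidate).
R3C4 = 1 (sole candidate).
R3C5 = 6: row 3 has {1,2,4,5}; col 5 has {1,3,4,5}; box has {1,2,4,5} → only 6 remains.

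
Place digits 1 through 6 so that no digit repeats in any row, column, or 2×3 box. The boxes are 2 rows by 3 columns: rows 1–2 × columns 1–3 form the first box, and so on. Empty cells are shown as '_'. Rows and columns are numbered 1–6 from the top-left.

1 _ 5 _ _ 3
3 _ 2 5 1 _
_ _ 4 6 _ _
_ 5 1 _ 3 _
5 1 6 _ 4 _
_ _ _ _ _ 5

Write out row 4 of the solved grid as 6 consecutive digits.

651234

r3c1 = 2 (sole candidate).
r3c2 = 3 (sole candidate).
r3c5 = 5 (sole candidate).
r3c6 = 1 (sole candidate).
r4c1 = 6: row 4 has {1,3,5}; col 1 has {1,2,3,5}; box has {1,2,3,4,5} → only 6 remains.
r5c6 = 2 (sole candidate).
r6c1 = 4 (sole candidate).
r6c2 = 2 (sole candidate).
r6c3 = 3 (sole candidate).
r6c4 = 1 (sole candidate).
r6c5 = 6 (sole candidate).
r1c5 = 2 (sole candidate).
r4c6 = 4: row 4 has {1,3,5,6}; col 6 has {1,2,3,5}; box has {1,3,5,6} → only 4 remains.
r5c4 = 3 (sole candidate).
r1c4 = 4 (sole candidate).
r2c6 = 6 (sole candidate).
r4c4 = 2: row 4 has {1,3,4,5,6}; col 4 has {1,3,4,5,6}; box has {1,3,4,5,6} → only 2 remains.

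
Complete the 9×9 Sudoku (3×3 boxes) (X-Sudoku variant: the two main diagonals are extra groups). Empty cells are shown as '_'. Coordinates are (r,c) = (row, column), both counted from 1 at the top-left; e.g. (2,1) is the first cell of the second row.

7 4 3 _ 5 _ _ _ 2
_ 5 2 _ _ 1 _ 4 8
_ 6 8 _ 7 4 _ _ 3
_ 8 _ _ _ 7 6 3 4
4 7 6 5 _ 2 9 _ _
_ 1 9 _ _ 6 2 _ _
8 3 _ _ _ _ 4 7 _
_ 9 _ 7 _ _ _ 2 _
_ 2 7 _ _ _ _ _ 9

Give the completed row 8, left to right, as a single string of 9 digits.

594713826

(1,7) = 1 (sole candidate).
(2,1) = 9 (sole candidate).
(2,7) = 7 (sole candidate).
(3,1) = 1 (sole candidate).
(3,7) = 5 (sole candidate).
(3,8) = 9 (sole candidate).
(4,3) = 5 (sole candidate).
(4,4) = 1 (sole candidate).
(4,5) = 9 (sole candidate).
(5,5) = 3 (sole candidate).
(5,9) = 1 (sole candidate).
(6,1) = 3 (sole candidate).
(6,4) = 8 (sole candidate).
(6,5) = 4 (sole candidate).
(6,8) = 5 (sole candidate).
(6,9) = 7 (sole candidate).
(7,3) = 1 (sole candidate).
(8,3) = 4: row 8 has {2,7,9}; col 3 has {1,2,3,5,6,7,8,9}; box has {1,2,3,7,8,9} → only 4 remains.
(9,1) = 6 (sole candidate).
(1,8) = 6 (sole candidate).
(2,5) = 6 (sole candidate).
(3,4) = 2 (sole candidate).
(4,1) = 2 (sole candidate).
(5,8) = 8 (sole candidate).
(7,5) = 2 (sole candidate).
(8,1) = 5: row 8 has {2,4,7,9}; col 1 has {1,2,3,4,6,7,8,9}; box has {1,2,3,4,6,7,8,9} → only 5 remains.
(8,9) = 6: row 8 has {2,4,5,7,9}; col 9 has {1,2,3,4,7,8,9}; box has {2,4,7,9} → only 6 remains.
(9,8) = 1 (sole candidate).
(1,4) = 9 (sole candidate).
(1,6) = 8 (sole candidate).
(2,4) = 3 (sole candidate).
(7,4) = 6 (sole candidate).
(7,9) = 5 (sole candidate).
(8,6) = 3: row 8 has {2,4,5,6,7,9}; col 6 has {1,2,4,6,7,8}; box has {2,6,7} → only 3 remains.
(8,7) = 8: row 8 has {2,3,4,5,6,7,9}; col 7 has {1,2,4,5,6,7,9}; box has {1,2,4,5,6,7,9} → only 8 remains.
(9,4) = 4 (sole candidate).
(9,5) = 8 (sole candidate).
(9,6) = 5 (sole candidate).
(9,7) = 3 (sole candidate).
(7,6) = 9 (sole candidate).
(8,5) = 1: row 8 has {2,3,4,5,6,7,8,9}; col 5 has {2,3,4,5,6,7,8,9}; box has {2,3,4,5,6,7,8,9} → only 1 remains.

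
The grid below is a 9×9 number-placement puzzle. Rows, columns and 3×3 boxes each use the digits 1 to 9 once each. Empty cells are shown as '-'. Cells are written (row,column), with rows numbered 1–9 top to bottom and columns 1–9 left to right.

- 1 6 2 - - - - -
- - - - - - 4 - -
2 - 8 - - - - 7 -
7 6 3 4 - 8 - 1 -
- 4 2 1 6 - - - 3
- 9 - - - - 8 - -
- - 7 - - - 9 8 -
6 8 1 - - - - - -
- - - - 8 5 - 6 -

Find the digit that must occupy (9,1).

(6,3) = 5: row 6 has {8,9}; col 3 has {1,2,3,6,7,8}; box has {2,3,4,6,7,9} → only 5 remains.
(2,3) = 9: row 2 has {4}; col 3 has {1,2,3,5,6,7,8}; box has {1,2,6,8} → only 9 remains.
(5,1) = 8: row 5 has {1,2,3,4,6}; col 1 has {2,6,7}; box has {2,3,4,5,6,7,9} → only 8 remains.
(6,1) = 1: row 6 has {5,8,9}; col 1 has {2,6,7,8}; box has {2,3,4,5,6,7,8,9} → only 1 remains.
(9,3) = 4: row 9 has {5,6,8}; col 3 has {1,2,3,5,6,7,8,9}; box has {1,6,7,8} → only 4 remains.
(1,9) = 8: in row 1, 8 can only go here (every other open cell in that row sees an 8).
(2,4) = 8: in row 2, 8 can only go here (every other open cell in that row sees an 8).
(6,9) = 6: in row 6, 6 can only go here (every other open cell in that row sees a 6).
(2,6) = 6: in row 2, 6 can only go here (every other open cell in that row sees a 6).
(3,7) = 6: in row 3, 6 can only go here (every other open cell in that row sees a 6).
(6,8) = 4: in row 6, 4 can only go here (every other open cell in that row sees a 4).
(7,4) = 6: in row 7, 6 can only go here (every other open cell in that row sees a 6).
(9,1) = 9: in column 1, 9 can only go here (every other open cell in that column sees a 9).

9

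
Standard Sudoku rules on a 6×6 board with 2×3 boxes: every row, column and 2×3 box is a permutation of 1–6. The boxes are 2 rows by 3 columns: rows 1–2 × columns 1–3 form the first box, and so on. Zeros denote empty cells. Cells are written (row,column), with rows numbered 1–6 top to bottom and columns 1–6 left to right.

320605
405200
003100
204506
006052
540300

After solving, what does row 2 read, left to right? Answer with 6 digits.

465213

(1,3) = 1 (sole candidate).
(1,5) = 4 (sole candidate).
(2,2) = 6: row 2 has {2,4,5}; col 2 has {2,4}; box has {1,2,3,4,5} → only 6 remains.
(3,1) = 6 (sole candidate).
(3,2) = 5 (sole candidate).
(3,5) = 2 (sole candidate).
(3,6) = 4 (sole candidate).
(4,2) = 1 (sole candidate).
(4,5) = 3 (sole candidate).
(5,1) = 1 (sole candidate).
(5,2) = 3 (sole candidate).
(5,4) = 4 (sole candidate).
(6,3) = 2 (sole candidate).
(6,6) = 1 (sole candidate).
(2,5) = 1: row 2 has {2,4,5,6}; col 5 has {2,3,4,5}; box has {2,4,5,6} → only 1 remains.
(2,6) = 3: row 2 has {1,2,4,5,6}; col 6 has {1,2,4,5,6}; box has {1,2,4,5,6} → only 3 remains.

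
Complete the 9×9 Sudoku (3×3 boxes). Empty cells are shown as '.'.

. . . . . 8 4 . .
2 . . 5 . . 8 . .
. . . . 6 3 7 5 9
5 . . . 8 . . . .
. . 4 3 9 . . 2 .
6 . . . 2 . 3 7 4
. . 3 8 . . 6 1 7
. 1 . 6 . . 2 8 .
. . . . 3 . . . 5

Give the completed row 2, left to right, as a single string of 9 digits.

269574831

row 6, column 4 = 1: row 6 has {2,3,4,6,7}; col 4 has {3,5,6,8}; box has {2,3,8,9} → only 1 remains.
row 6, column 6 = 5: row 6 has {1,2,3,4,6,7}; col 6 has {3,8}; box has {1,2,3,8,9} → only 5 remains.
row 8, column 9 = 3: row 8 has {1,2,6,8}; col 9 has {4,5,7,9}; box has {1,2,5,6,7,8} → only 3 remains.
row 9, column 7 = 9: row 9 has {3,5}; col 7 has {2,3,4,6,7,8}; box has {1,2,3,5,6,7,8} → only 9 remains.
row 9, column 8 = 4: row 9 has {3,5,9}; col 8 has {1,2,5,7,8}; box has {1,2,3,5,6,7,8,9} → only 4 remains.
row 4, column 7 = 1: row 4 has {5,8}; col 7 has {2,3,4,6,7,8,9}; box has {2,3,4,7} → only 1 remains.
row 4, column 9 = 6: row 4 has {1,5,8}; col 9 has {3,4,5,7,9}; box has {1,2,3,4,7} → only 6 remains.
row 5, column 7 = 5: row 5 has {2,3,4,9}; col 7 has {1,2,3,4,6,7,8,9}; box has {1,2,3,4,6,7} → only 5 remains.
row 5, column 9 = 8: row 5 has {2,3,4,5,9}; col 9 has {3,4,5,6,7,9}; box has {1,2,3,4,5,6,7} → only 8 remains.
row 2, column 9 = 1: row 2 has {2,5,8}; col 9 has {3,4,5,6,7,8,9}; box has {4,5,7,8,9} → only 1 remains.
row 4, column 8 = 9: row 4 has {1,5,6,8}; col 8 has {1,2,4,5,7,8}; box has {1,2,3,4,5,6,7,8} → only 9 remains.
row 5, column 2 = 7: row 5 has {2,3,4,5,8,9}; col 2 has {1}; box has {4,5,6} → only 7 remains.
row 5, column 6 = 6: row 5 has {2,3,4,5,7,8,9}; col 6 has {3,5,8}; box has {1,2,3,5,8,9} → only 6 remains.
row 1, column 9 = 2: row 1 has {4,8}; col 9 has {1,3,4,5,6,7,8,9}; box has {1,4,5,7,8,9} → only 2 remains.
row 4, column 3 = 2: row 4 has {1,5,6,8,9}; col 3 has {3,4}; box has {4,5,6,7} → only 2 remains.
row 5, column 1 = 1: row 5 has {2,3,4,5,6,7,8,9}; col 1 has {2,5,6}; box has {2,4,5,6,7} → only 1 remains.
row 4, column 2 = 3: row 4 has {1,2,5,6,8,9}; col 2 has {1,7}; box has {1,2,4,5,6,7} → only 3 remains.
row 2, column 8 = 3: in row 2, 3 can only go here (every other open cell in that row sees a 3).
row 1, column 8 = 6: row 1 has {2,4,8}; col 8 has {1,2,3,4,5,7,8,9}; box has {1,2,3,4,5,7,8,9} → only 6 remains.
row 1, column 1 = 3: in row 1, 3 can only go here (every other open cell in that row sees a 3).
row 3, column 3 = 1: in row 3, 1 can only go here (every other open cell in that row sees a 1).
row 3, column 4 = 2: in row 3, 2 can only go here (every other open cell in that row sees a 2).
row 9, column 4 = 7: row 9 has {3,4,5,9}; col 4 has {1,2,3,5,6,8}; box has {3,6,8} → only 7 remains.
row 1, column 4 = 9: row 1 has {2,3,4,6,8}; col 4 has {1,2,3,5,6,7,8}; box has {2,3,5,6,8} → only 9 remains.
row 4, column 4 = 4: row 4 has {1,2,3,5,6,8,9}; col 4 has {1,2,3,5,6,7,8,9}; box has {1,2,3,5,6,8,9} → only 4 remains.
row 4, column 6 = 7: row 4 has {1,2,3,4,5,6,8,9}; col 6 has {3,5,6,8}; box has {1,2,3,4,5,6,8,9} → only 7 remains.
row 9, column 1 = 8: row 9 has {3,4,5,7,9}; col 1 has {1,2,3,5,6}; box has {1,3} → only 8 remains.
row 9, column 3 = 6: row 9 has {3,4,5,7,8,9}; col 3 has {1,2,3,4}; box has {1,3,8} → only 6 remains.
row 1, column 2 = 5: row 1 has {2,3,4,6,8,9}; col 2 has {1,3,7}; box has {1,2,3} → only 5 remains.
row 1, column 3 = 7: row 1 has {2,3,4,5,6,8,9}; col 3 has {1,2,3,4,6}; box has {1,2,3,5} → only 7 remains.
row 1, column 5 = 1: row 1 has {2,3,4,5,6,7,8,9}; col 5 has {2,3,6,8,9}; box has {2,3,5,6,8,9} → only 1 remains.
row 2, column 3 = 9: row 2 has {1,2,3,5,8}; col 3 has {1,2,3,4,6,7}; box has {1,2,3,5,7} → only 9 remains.
row 2, column 6 = 4: row 2 has {1,2,3,5,8,9}; col 6 has {3,5,6,7,8}; box has {1,2,3,5,6,8,9} → only 4 remains.
row 3, column 1 = 4: row 3 has {1,2,3,5,6,7,9}; col 1 has {1,2,3,5,6,8}; box has {1,2,3,5,7,9} → only 4 remains.
row 3, column 2 = 8: row 3 has {1,2,3,4,5,6,7,9}; col 2 has {1,3,5,7}; box has {1,2,3,4,5,7,9} → only 8 remains.
row 6, column 2 = 9: row 6 has {1,2,3,4,5,6,7}; col 2 has {1,3,5,7,8}; box has {1,2,3,4,5,6,7} → only 9 remains.
row 6, column 3 = 8: row 6 has {1,2,3,4,5,6,7,9}; col 3 has {1,2,3,4,6,7,9}; box has {1,2,3,4,5,6,7,9} → only 8 remains.
row 7, column 1 = 9: row 7 has {1,3,6,7,8}; col 1 has {1,2,3,4,5,6,8}; box has {1,3,6,8} → only 9 remains.
row 7, column 6 = 2: row 7 has {1,3,6,7,8,9}; col 6 has {3,4,5,6,7,8}; box has {3,6,7,8} → only 2 remains.
row 8, column 1 = 7: row 8 has {1,2,3,6,8}; col 1 has {1,2,3,4,5,6,8,9}; box has {1,3,6,8,9} → only 7 remains.
row 8, column 3 = 5: row 8 has {1,2,3,6,7,8}; col 3 has {1,2,3,4,6,7,8,9}; box has {1,3,6,7,8,9} → only 5 remains.
row 8, column 5 = 4: row 8 has {1,2,3,5,6,7,8}; col 5 has {1,2,3,6,8,9}; box has {2,3,6,7,8} → only 4 remains.
row 8, column 6 = 9: row 8 has {1,2,3,4,5,6,7,8}; col 6 has {2,3,4,5,6,7,8}; box has {2,3,4,6,7,8} → only 9 remains.
row 9, column 2 = 2: row 9 has {3,4,5,6,7,8,9}; col 2 has {1,3,5,7,8,9}; box has {1,3,5,6,7,8,9} → only 2 remains.
row 9, column 6 = 1: row 9 has {2,3,4,5,6,7,8,9}; col 6 has {2,3,4,5,6,7,8,9}; box has {2,3,4,6,7,8,9} → only 1 remains.
row 2, column 2 = 6: row 2 has {1,2,3,4,5,8,9}; col 2 has {1,2,3,5,7,8,9}; box has {1,2,3,4,5,7,8,9} → only 6 remains.
row 2, column 5 = 7: row 2 has {1,2,3,4,5,6,8,9}; col 5 has {1,2,3,4,6,8,9}; box has {1,2,3,4,5,6,8,9} → only 7 remains.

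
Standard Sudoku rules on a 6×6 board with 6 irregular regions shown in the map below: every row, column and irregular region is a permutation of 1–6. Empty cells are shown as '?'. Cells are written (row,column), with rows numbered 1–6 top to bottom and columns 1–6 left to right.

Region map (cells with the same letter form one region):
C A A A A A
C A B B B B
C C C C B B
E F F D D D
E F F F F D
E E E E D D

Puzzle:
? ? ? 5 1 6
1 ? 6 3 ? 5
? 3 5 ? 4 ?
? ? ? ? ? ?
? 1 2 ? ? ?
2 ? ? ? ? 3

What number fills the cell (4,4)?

1

(1,1) = 4: row 1 has {1,5,6}; col 1 has {1,2}; region has {1,3,5} → only 4 remains.
(1,2) = 2: row 1 has {1,4,5,6}; col 2 has {1,3}; region has {1,5,6} → only 2 remains.
(1,3) = 3: row 1 has {1,2,4,5,6}; col 3 has {2,5,6}; region has {1,2,5,6} → only 3 remains.
(2,2) = 4: row 2 has {1,3,5,6}; col 2 has {1,2,3}; region has {1,2,3,5,6} → only 4 remains.
(2,5) = 2: row 2 has {1,3,4,5,6}; col 5 has {1,4}; region has {3,4,5,6} → only 2 remains.
(3,1) = 6: row 3 has {3,4,5}; col 1 has {1,2,4}; region has {1,3,4,5} → only 6 remains.
(3,4) = 2: row 3 has {3,4,5,6}; col 4 has {3,5}; region has {1,3,4,5,6} → only 2 remains.
(3,6) = 1: row 3 has {2,3,4,5,6}; col 6 has {3,5,6}; region has {2,3,4,5,6} → only 1 remains.
(4,3) = 4: row 4 has {}; col 3 has {2,3,5,6}; region has {1,2} → only 4 remains.
(4,6) = 2: row 4 has {4}; col 6 has {1,3,5,6}; region has {3} → only 2 remains.
(5,4) = 6: row 5 has {1,2}; col 4 has {2,3,5}; region has {1,2,4} → only 6 remains.
(5,6) = 4: row 5 has {1,2,6}; col 6 has {1,2,3,5,6}; region has {2,3} → only 4 remains.
(6,3) = 1: row 6 has {2,3}; col 3 has {2,3,4,5,6}; region has {2} → only 1 remains.
(6,4) = 4: row 6 has {1,2,3}; col 4 has {2,3,5,6}; region has {1,2} → only 4 remains.
(4,2) = 5: row 4 has {2,4}; col 2 has {1,2,3,4}; region has {1,2,4,6} → only 5 remains.
(4,4) = 1: row 4 has {2,4,5}; col 4 has {2,3,4,5,6}; region has {2,3,4} → only 1 remains.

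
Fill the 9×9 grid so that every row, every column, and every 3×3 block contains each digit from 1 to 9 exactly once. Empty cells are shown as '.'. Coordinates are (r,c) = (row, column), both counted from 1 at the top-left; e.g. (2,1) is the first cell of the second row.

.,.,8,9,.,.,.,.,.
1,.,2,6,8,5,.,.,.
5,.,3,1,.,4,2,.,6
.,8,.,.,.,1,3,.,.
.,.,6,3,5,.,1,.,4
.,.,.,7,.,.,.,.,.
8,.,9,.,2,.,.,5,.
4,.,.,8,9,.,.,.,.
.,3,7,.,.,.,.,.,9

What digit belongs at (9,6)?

6

(3,5) = 7 (sole candidate).
(7,4) = 4 (sole candidate).
(9,4) = 5 (sole candidate).
(9,6) = 6: row 9 has {3,5,7,9}; col 6 has {1,4,5}; box has {2,4,5,8,9} → only 6 remains.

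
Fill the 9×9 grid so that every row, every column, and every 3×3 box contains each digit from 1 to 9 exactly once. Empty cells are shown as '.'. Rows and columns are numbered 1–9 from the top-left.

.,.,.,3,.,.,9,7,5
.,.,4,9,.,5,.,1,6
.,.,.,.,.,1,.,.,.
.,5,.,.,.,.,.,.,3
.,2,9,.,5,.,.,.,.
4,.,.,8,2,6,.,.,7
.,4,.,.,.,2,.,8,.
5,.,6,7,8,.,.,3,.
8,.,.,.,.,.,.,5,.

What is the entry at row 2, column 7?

2

row 2, column 5 = 7 (sole candidate).
row 6, column 8 = 9 (sole candidate).
row 3, column 3 = 5 (hidden single in row 3).
row 6, column 7 = 5 (hidden single in row 6).
row 7, column 4 = 5 (hidden single in row 7).
row 3, column 4 = 2 (hidden single in column 4).
row 3, column 8 = 4 (sole candidate).
row 3, column 9 = 8 (sole candidate).
row 5, column 8 = 6 (sole candidate).
row 3, column 5 = 6 (sole candidate).
row 3, column 7 = 3 (sole candidate).
row 4, column 8 = 2 (sole candidate).
row 1, column 5 = 4 (sole candidate).
row 1, column 6 = 8 (sole candidate).
row 2, column 7 = 2: row 2 has {1,4,5,6,7,9}; col 7 has {3,5,9}; box has {1,3,4,5,6,7,8,9} → only 2 remains.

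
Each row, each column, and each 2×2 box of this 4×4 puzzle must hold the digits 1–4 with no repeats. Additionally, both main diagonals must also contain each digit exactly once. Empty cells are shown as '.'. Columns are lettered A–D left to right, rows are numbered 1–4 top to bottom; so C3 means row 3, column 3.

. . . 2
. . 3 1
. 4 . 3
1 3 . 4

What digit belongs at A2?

A1 = 3: row 1 has {2}; col 1 has {1}; box has {}; main diagonal has {4} → only 3 remains.
B1 = 1: row 1 has {2,3}; col 2 has {3,4}; box has {3} → only 1 remains.
C1 = 4: row 1 has {1,2,3}; col 3 has {3}; box has {1,2,3} → only 4 remains.
B2 = 2: row 2 has {1,3}; col 2 has {1,3,4}; box has {1,3}; main diagonal has {3,4} → only 2 remains.
A3 = 2: row 3 has {3,4}; col 1 has {1,3}; box has {1,3,4} → only 2 remains.
C3 = 1: row 3 has {2,3,4}; col 3 has {3,4}; box has {3,4}; main diagonal has {2,3,4} → only 1 remains.
C4 = 2: row 4 has {1,3,4}; col 3 has {1,3,4}; box has {1,3,4} → only 2 remains.
A2 = 4: row 2 has {1,2,3}; col 1 has {1,2,3}; box has {1,2,3} → only 4 remains.

4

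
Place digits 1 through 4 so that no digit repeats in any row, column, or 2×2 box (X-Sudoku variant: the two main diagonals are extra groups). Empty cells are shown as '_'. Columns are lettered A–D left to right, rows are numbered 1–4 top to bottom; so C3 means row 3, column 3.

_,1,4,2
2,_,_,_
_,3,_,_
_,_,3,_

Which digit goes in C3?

2

A1 = 3: row 1 has {1,2,4}; col 1 has {2}; box has {1,2}; main diagonal has {} → only 3 remains.
B2 = 4: row 2 has {2}; col 2 has {1,3}; box has {1,2,3}; main diagonal has {3} → only 4 remains.
C2 = 1: row 2 has {2,4}; col 3 has {3,4}; box has {2,4}; anti-diagonal has {2,3} → only 1 remains.
D2 = 3: row 2 has {1,2,4}; col 4 has {2}; box has {1,2,4} → only 3 remains.
C3 = 2: row 3 has {3}; col 3 has {1,3,4}; box has {3}; main diagonal has {3,4} → only 2 remains.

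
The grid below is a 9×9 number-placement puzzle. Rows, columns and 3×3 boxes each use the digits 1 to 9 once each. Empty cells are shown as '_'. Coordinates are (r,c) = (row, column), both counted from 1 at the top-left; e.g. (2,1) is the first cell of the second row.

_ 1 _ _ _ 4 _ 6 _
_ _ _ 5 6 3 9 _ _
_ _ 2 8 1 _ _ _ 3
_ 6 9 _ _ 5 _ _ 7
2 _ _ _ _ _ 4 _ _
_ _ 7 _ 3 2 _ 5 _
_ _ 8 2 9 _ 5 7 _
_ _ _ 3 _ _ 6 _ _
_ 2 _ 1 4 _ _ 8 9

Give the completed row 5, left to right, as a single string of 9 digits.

235671498

(2,3) = 4 (sole candidate).
(3,7) = 7 (sole candidate).
(3,8) = 4 (sole candidate).
(4,4) = 4 (sole candidate).
(4,5) = 8 (sole candidate).
(5,5) = 7: row 5 has {2,4}; col 5 has {1,3,4,6,8,9}; box has {2,3,4,5,8} → only 7 remains.
(7,6) = 6 (sole candidate).
(8,5) = 5 (sole candidate).
(9,6) = 7 (sole candidate).
(9,7) = 3 (sole candidate).
(1,5) = 2 (sole candidate).
(1,7) = 8 (sole candidate).
(1,9) = 5 (sole candidate).
(3,6) = 9 (sole candidate).
(5,6) = 1: row 5 has {2,4,7}; col 6 has {2,3,4,5,6,7,9}; box has {2,3,4,5,7,8} → only 1 remains.
(6,7) = 1 (sole candidate).
(8,3) = 1 (sole candidate).
(8,6) = 8 (sole candidate).
(8,8) = 2 (sole candidate).
(8,9) = 4 (sole candidate).
(1,3) = 3 (sole candidate).
(1,4) = 7 (sole candidate).
(2,8) = 1 (sole candidate).
(2,9) = 2 (sole candidate).
(3,2) = 5 (sole candidate).
(4,7) = 2 (sole candidate).
(4,8) = 3 (sole candidate).
(5,3) = 5: row 5 has {1,2,4,7}; col 3 has {1,2,3,4,7,8,9}; box has {2,6,7,9} → only 5 remains.
(5,8) = 9: row 5 has {1,2,4,5,7}; col 8 has {1,2,3,4,5,6,7,8}; box has {1,2,3,4,5,7} → only 9 remains.
(7,9) = 1 (sole candidate).
(9,3) = 6 (sole candidate).
(1,1) = 9 (sole candidate).
(3,1) = 6 (sole candidate).
(4,1) = 1 (sole candidate).
(5,4) = 6: row 5 has {1,2,4,5,7,9}; col 4 has {1,2,3,4,5,7,8}; box has {1,2,3,4,5,7,8} → only 6 remains.
(5,9) = 8: row 5 has {1,2,4,5,6,7,9}; col 9 has {1,2,3,4,5,7,9}; box has {1,2,3,4,5,7,9} → only 8 remains.
(6,4) = 9 (sole candidate).
(6,9) = 6 (sole candidate).
(8,1) = 7 (sole candidate).
(8,2) = 9 (sole candidate).
(9,1) = 5 (sole candidate).
(2,1) = 8 (sole candidate).
(2,2) = 7 (sole candidate).
(5,2) = 3: row 5 has {1,2,4,5,6,7,8,9}; col 2 has {1,2,5,6,7,9}; box has {1,2,5,6,7,9} → only 3 remains.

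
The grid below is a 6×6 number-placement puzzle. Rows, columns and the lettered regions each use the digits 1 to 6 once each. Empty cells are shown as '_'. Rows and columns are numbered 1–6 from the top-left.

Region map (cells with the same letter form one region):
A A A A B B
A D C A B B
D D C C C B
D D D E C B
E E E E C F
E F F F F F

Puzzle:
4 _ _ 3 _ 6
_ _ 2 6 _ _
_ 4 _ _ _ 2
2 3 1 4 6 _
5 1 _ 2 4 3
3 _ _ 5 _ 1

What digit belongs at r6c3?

4

r1c3 = 5 (sole candidate).
r1c5 = 1 (sole candidate).
r2c1 = 1 (sole candidate).
r2c2 = 5 (sole candidate).
r2c5 = 3 (sole candidate).
r2c6 = 4 (sole candidate).
r3c1 = 6 (sole candidate).
r3c3 = 3 (sole candidate).
r3c4 = 1 (sole candidate).
r3c5 = 5 (sole candidate).
r4c6 = 5 (sole candidate).
r5c3 = 6 (sole candidate).
r6c3 = 4: row 6 has {1,3,5}; col 3 has {1,2,3,5,6}; region has {1,3,5} → only 4 remains.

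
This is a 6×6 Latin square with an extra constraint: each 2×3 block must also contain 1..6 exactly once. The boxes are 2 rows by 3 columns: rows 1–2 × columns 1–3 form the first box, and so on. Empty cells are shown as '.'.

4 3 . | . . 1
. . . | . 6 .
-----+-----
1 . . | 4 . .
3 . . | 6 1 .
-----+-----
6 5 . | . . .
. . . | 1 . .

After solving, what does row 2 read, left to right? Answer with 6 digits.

R6C1 = 2: row 6 has {1}; col 1 has {1,3,4,6}; box has {5,6} → only 2 remains.
R6C2 = 4: row 6 has {1,2}; col 2 has {3,5}; box has {2,5,6} → only 4 remains.
R6C3 = 3: row 6 has {1,2,4}; col 3 has {}; box has {2,4,5,6} → only 3 remains.
R6C5 = 5: row 6 has {1,2,3,4}; col 5 has {1,6}; box has {1} → only 5 remains.
R6C6 = 6: row 6 has {1,2,3,4,5}; col 6 has {1}; box has {1,5} → only 6 remains.
R1C5 = 2: row 1 has {1,3,4}; col 5 has {1,5,6}; box has {1,6} → only 2 remains.
R2C1 = 5: row 2 has {6}; col 1 has {1,2,3,4,6}; box has {3,4} → only 5 remains.
R2C4 = 3: row 2 has {5,6}; col 4 has {1,4,6}; box has {1,2,6} → only 3 remains.
R2C6 = 4: row 2 has {3,5,6}; col 6 has {1,6}; box has {1,2,3,6} → only 4 remains.
R3C5 = 3: row 3 has {1,4}; col 5 has {1,2,5,6}; box has {1,4,6} → only 3 remains.
R4C2 = 2: row 4 has {1,3,6}; col 2 has {3,4,5}; box has {1,3} → only 2 remains.
R4C6 = 5: row 4 has {1,2,3,6}; col 6 has {1,4,6}; box has {1,3,4,6} → only 5 remains.
R5C3 = 1: row 5 has {5,6}; col 3 has {3}; box has {2,3,4,5,6} → only 1 remains.
R5C4 = 2: row 5 has {1,5,6}; col 4 has {1,3,4,6}; box has {1,5,6} → only 2 remains.
R5C5 = 4: row 5 has {1,2,5,6}; col 5 has {1,2,3,5,6}; box has {1,2,5,6} → only 4 remains.
R5C6 = 3: row 5 has {1,2,4,5,6}; col 6 has {1,4,5,6}; box has {1,2,4,5,6} → only 3 remains.
R1C3 = 6: row 1 has {1,2,3,4}; col 3 has {1,3}; box has {3,4,5} → only 6 remains.
R1C4 = 5: row 1 has {1,2,3,4,6}; col 4 has {1,2,3,4,6}; box has {1,2,3,4,6} → only 5 remains.
R2C2 = 1: row 2 has {3,4,5,6}; col 2 has {2,3,4,5}; box has {3,4,5,6} → only 1 remains.
R2C3 = 2: row 2 has {1,3,4,5,6}; col 3 has {1,3,6}; box has {1,3,4,5,6} → only 2 remains.

512364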